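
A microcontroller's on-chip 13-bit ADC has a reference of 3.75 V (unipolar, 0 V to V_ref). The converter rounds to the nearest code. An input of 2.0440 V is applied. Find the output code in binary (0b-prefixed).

code 0b1000101110001 (decimal 4465)

Full-scale span = 3.75 V; LSB = 3.75/2^13 = 457.76 µV.
(2.0440 − 0) / 0.000457764 = 4465.186 LSBs.
So the output code is 4465.
In binary (0b-prefixed): 0b1000101110001.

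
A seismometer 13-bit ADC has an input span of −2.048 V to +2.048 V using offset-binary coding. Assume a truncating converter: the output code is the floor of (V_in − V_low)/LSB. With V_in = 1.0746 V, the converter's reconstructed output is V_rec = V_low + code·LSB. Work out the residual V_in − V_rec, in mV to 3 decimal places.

0.100 mV

Step size: 4.096 V ÷ 2^13 = 0.500 mV.
(V_in − V_low)/LSB = (1.0746 − (−2.048))/0.0005 = 6245.2000 → code 6245 (floor).
V_rec = (−2.048) + 6245·0.0005 = 1.0745 V.
Error = 1.0746 − 1.0745 = 0.0001 V = 0.100 mV.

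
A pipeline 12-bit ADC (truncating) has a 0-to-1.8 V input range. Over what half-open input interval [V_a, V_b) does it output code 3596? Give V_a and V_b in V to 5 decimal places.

[1.58027 V, 1.58071 V)

LSB = 1.8/2^12 = 439.45 µV.
V_a = V_low + 3596·LSB = 1.58027 V; V_b = V_low + 3597·LSB = 1.58071 V.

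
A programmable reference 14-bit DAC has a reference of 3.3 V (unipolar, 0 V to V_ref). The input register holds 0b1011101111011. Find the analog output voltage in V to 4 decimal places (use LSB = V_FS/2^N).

LSB = 3.3 V / 2^14 = 201.42 µV.
Code 0b1011101111011 = 6011 decimal.
V_out = 0 + 6011 × 0.000201416 V = 1.21071 V.

1.2107 V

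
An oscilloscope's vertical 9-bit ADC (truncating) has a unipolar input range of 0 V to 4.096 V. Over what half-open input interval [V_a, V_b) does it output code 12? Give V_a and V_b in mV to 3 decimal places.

[96.000 mV, 104.000 mV)

LSB = 4.096/2^9 = 8.000 mV.
V_a = V_low + 12·LSB = 0.096 V; V_b = V_low + 13·LSB = 0.104 V.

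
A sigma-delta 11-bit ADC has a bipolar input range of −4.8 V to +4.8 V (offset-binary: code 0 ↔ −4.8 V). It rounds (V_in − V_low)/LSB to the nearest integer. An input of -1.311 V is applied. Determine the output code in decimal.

Full-scale span = 9.6 V; LSB = 9.6/2^11 = 4.688 mV.
Input sits at 744.320 steps above V_low.
Round → code 744.

code 744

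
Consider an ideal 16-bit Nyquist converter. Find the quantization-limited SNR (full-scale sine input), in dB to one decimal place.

98.1 dB

SNR ≈ 6.02·N + 1.76 dB = 6.02·16 + 1.76 = 98.08 dB.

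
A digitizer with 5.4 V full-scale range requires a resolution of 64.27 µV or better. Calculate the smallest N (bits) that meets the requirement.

Number of steps required ≥ 5.4 V / 64.27 µV = 84020.54.
Need 2^N ≥ 84020.54; 2^16 = 65536, 2^17 = 131072.
Minimum N = 17.

17 bits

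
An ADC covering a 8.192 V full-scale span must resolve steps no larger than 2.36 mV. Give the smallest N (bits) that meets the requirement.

Number of steps required ≥ 8.192 V / 2.36 mV = 3471.19.
Need 2^N ≥ 3471.19; 2^11 = 2048, 2^12 = 4096.
Minimum N = 12.

12 bits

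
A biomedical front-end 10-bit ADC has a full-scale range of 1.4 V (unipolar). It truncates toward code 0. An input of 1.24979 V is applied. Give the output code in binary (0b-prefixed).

code 0b1110010010 (decimal 914)

LSB = 1.4 V / 1024 = 1.367 mV.
(V_in − V_low)/LSB = (1.24979 − 0) / 0.00136719 = 914.132.
So the output code is 914.
In binary (0b-prefixed): 0b1110010010.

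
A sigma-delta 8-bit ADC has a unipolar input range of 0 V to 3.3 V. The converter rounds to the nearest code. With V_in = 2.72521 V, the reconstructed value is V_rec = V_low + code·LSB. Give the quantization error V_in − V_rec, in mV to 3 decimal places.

5.288 mV

Step size: 3.3 V ÷ 2^8 = 12.891 mV.
(V_in − V_low)/LSB = (2.72521 − 0)/0.0128906 = 211.4102 → code 211 (round).
Reconstructed: 2.7199219 V.
Error = 2.72521 − 2.7199219 = 0.00528813 V = 5.288 mV.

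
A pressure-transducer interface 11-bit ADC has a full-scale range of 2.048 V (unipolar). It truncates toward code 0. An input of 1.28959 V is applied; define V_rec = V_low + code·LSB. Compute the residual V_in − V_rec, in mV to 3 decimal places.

Step size: 2.048 V ÷ 2^11 = 1.000 mV.
(1.28959 − 0)/0.001 = 1289.5900; ⌊·⌋ gives code 1289.
V_rec = 0 + 1289·0.001 = 1.289 V.
V_in − V_rec = 0.00059 V = 0.590 mV.

0.590 mV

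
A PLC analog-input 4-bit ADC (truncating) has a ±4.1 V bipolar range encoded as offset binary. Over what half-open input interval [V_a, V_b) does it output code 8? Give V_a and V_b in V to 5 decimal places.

[0.00000 V, 0.51250 V)

LSB = 8.2/2^4 = 0.5125 V.
V_a = V_low + 8·LSB = 0 V; V_b = V_low + 9·LSB = 0.5125 V.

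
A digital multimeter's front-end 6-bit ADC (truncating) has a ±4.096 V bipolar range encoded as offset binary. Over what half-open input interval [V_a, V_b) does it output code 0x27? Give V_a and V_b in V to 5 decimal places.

[0.89600 V, 1.02400 V)

LSB = 8.192/2^6 = 128.000 mV.
Code 0x27 = 39 decimal.
V_a = V_low + 39·LSB = 0.896 V; V_b = V_low + 40·LSB = 1.024 V.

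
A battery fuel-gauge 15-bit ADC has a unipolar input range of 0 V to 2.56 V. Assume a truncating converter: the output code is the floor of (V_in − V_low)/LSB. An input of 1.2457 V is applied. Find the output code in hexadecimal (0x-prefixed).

code 0x3E48 (decimal 15944)

LSB = 2.56 V / 32768 = 78.12 µV.
(1.2457 − 0) / 7.8125e-05 = 15944.960 LSBs.
⌊·⌋(15944.960) = 15944.
In hexadecimal (0x-prefixed): 0x3E48.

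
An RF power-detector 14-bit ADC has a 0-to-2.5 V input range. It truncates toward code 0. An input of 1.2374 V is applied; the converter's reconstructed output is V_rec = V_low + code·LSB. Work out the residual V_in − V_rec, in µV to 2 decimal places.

Step size: 2.5 V ÷ 2^14 = 152.59 µV.
(V_in − V_low)/LSB = (1.2374 − 0)/0.000152588 = 8109.4246 → code 8109 (floor).
Code 8109 maps back to 0 + 8109×0.000152588 V = 1.2373352 V.
Difference: 6.47949e-05 V → 64.79 µV.

64.79 µV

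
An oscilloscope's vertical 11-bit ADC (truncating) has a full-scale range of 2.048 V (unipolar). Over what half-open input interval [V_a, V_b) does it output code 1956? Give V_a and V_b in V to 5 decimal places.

[1.95600 V, 1.95700 V)

LSB = 2.048/2^11 = 1.000 mV.
V_a = V_low + 1956·LSB = 1.956 V; V_b = V_low + 1957·LSB = 1.957 V.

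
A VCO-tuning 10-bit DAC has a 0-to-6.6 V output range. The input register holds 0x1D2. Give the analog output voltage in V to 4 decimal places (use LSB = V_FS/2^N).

LSB = 6.6 V / 2^10 = 6.445 mV.
Code 0x1D2 = 466 decimal.
V_out = 0 + 466 × 0.00644531 V = 3.00352 V.

3.0035 V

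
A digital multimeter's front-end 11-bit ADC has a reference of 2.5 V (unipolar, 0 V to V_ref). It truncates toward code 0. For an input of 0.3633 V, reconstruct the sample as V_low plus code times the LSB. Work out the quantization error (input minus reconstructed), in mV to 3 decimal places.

0.751 mV

Step size: 2.5 V ÷ 2^11 = 1.221 mV.
(V_in − V_low)/LSB = (0.3633 − 0)/0.0012207 = 297.6154 → code 297 (floor).
Reconstructed: 0.36254883 V.
Difference: 0.000751172 V → 0.751 mV.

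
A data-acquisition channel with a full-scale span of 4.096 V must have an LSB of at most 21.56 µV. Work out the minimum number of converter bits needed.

Number of steps required ≥ 4.096 V / 21.56 µV = 189981.45.
Need 2^N ≥ 189981.45; 2^17 = 131072, 2^18 = 262144.
Minimum N = 18.

18 bits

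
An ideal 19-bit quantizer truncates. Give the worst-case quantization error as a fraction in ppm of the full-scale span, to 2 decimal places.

Truncating → worst-case error = 1 LSB = V_FS/2^19, so 1e+06/524288 = 1.90735 ppm of full scale.

1.91 ppm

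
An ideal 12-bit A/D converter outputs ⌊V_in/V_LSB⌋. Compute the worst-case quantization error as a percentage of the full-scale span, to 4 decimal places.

0.0244 %

Truncating → worst-case error = 1 LSB = V_FS/2^12, so 100/4096 = 0.0244141 % of full scale.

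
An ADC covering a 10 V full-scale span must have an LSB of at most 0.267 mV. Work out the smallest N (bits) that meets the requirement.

Number of steps required ≥ 10 V / 0.267 mV = 37453.18.
Need 2^N ≥ 37453.18; 2^15 = 32768, 2^16 = 65536.
Minimum N = 16.

16 bits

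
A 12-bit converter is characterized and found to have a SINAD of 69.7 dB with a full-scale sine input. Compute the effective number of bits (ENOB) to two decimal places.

11.29 bits

ENOB = (SINAD − 1.76) / 6.02 = (69.7 − 1.76)/6.02 = 11.286.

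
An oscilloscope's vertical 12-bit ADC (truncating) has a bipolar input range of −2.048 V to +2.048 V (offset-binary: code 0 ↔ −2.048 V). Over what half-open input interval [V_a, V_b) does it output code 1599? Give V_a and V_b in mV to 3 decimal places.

[-449.000 mV, -448.000 mV)

LSB = 4.096/2^12 = 1.000 mV.
V_a = V_low + 1599·LSB = -0.449 V; V_b = V_low + 1600·LSB = -0.448 V.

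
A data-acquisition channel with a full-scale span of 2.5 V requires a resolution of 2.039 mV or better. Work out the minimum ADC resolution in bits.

Number of steps required ≥ 2.5 V / 2.039 mV = 1226.09.
Need 2^N ≥ 1226.09; 2^10 = 1024, 2^11 = 2048.
Minimum N = 11.

11 bits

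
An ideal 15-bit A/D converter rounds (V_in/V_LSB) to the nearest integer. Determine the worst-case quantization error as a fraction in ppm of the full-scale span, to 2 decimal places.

Rounding → worst-case error = ½ LSB = V_FS/2^16, so 1e+06/65536 = 15.2588 ppm of full scale.

15.26 ppm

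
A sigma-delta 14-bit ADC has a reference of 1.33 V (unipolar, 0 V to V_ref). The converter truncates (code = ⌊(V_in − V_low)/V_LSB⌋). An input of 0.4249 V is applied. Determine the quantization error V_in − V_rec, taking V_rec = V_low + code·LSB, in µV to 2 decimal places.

Step size: 1.33 V ÷ 2^14 = 81.18 µV.
Scaled input = 5234.2568 LSBs, so code = 5234.
V_rec = 0 + 5234·8.11768e-05 = 0.42487915 V.
Difference: 2.08496e-05 V → 20.85 µV.

20.85 µV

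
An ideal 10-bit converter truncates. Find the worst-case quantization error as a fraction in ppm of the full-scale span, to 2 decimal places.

976.56 ppm

Truncating → worst-case error = 1 LSB = V_FS/2^10, so 1e+06/1024 = 976.562 ppm of full scale.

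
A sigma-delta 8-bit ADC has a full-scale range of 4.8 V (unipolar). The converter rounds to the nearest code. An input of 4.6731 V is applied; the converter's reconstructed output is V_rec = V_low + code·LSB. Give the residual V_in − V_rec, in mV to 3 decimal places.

4.350 mV

LSB = 4.8/2^8 = 18.750 mV.
Scaled input = 249.2320 LSBs, so code = 249.
V_rec = 0 + 249·0.01875 = 4.66875 V.
V_in − V_rec = 0.00435 V = 4.350 mV.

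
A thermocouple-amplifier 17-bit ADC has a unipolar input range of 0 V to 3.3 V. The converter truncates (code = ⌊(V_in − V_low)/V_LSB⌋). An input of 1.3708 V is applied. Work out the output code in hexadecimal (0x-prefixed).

LSB = 3.3 V / 131072 = 25.18 µV.
(1.3708 − 0) / 2.5177e-05 = 54446.514 LSBs.
So the output code is 54446.
In hexadecimal (0x-prefixed): 0xD4AE.

code 0xD4AE (decimal 54446)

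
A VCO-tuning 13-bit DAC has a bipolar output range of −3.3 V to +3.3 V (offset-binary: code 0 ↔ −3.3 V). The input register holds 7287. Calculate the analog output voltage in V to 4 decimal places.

LSB = 6.6 V / 2^13 = 0.806 mV.
V_out = (−3.3) + 7287 × 0.000805664 V = 2.57087 V.

2.5709 V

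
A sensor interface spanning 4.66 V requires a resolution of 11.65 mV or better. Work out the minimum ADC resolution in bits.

9 bits

Number of steps required ≥ 4.66 V / 11.65 mV = 400.00.
Need 2^N ≥ 400.00; 2^8 = 256, 2^9 = 512.
Minimum N = 9.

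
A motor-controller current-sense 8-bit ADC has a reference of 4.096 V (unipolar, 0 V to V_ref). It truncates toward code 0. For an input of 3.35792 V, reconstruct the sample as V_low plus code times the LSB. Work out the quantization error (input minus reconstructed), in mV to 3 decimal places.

One LSB is 4.096 V / 256 = 16.000 mV.
(V_in − V_low)/LSB = (3.35792 − 0)/0.016 = 209.8700 → code 209 (floor).
Reconstructed: 3.344 V.
V_in − V_rec = 0.01392 V = 13.920 mV.

13.920 mV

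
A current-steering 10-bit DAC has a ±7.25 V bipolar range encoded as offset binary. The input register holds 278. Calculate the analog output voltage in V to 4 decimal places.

LSB = 14.5 V / 2^10 = 14.160 mV.
V_out = (−7.25) + 278 × 0.0141602 V = -3.31348 V.

-3.3135 V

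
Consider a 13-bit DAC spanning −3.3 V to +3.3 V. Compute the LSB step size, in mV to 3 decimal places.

Full-scale span = 6.6 V.
LSB = 6.6 / 2^13 = 6.6 / 8192 = 0.000805664 V = 0.806 mV.

0.806 mV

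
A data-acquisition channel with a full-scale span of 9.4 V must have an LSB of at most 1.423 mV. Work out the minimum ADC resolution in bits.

13 bits

Number of steps required ≥ 9.4 V / 1.423 mV = 6605.76.
Need 2^N ≥ 6605.76; 2^12 = 4096, 2^13 = 8192.
Minimum N = 13.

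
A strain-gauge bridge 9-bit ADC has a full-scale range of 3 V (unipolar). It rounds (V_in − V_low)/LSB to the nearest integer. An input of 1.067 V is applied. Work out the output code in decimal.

Full-scale span = 3 V; LSB = 3/2^9 = 5.859 mV.
(V_in − V_low)/LSB = (1.067 − 0) / 0.00585938 = 182.101.
Round → code 182.

code 182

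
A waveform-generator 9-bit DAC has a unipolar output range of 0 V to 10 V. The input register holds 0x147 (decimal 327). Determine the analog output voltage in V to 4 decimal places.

6.3867 V

LSB = 10 V / 2^9 = 19.531 mV.
Code 0x147 = 327 decimal.
V_out = 0 + 327 × 0.0195312 V = 6.38672 V.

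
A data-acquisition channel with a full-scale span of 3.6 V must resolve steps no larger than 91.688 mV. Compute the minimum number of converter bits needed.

Number of steps required ≥ 3.6 V / 91.688 mV = 39.26.
Need 2^N ≥ 39.26; 2^5 = 32, 2^6 = 64.
Minimum N = 6.

6 bits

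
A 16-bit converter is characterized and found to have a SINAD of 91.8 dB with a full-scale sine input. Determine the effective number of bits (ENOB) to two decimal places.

14.96 bits

ENOB = (SINAD − 1.76) / 6.02 = (91.8 − 1.76)/6.02 = 14.957.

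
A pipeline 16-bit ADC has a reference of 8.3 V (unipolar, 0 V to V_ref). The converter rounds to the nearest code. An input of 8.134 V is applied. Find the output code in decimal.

With 65536 levels over 8.3 V, one step is 126.65 µV.
(V_in − V_low)/LSB = (8.134 − 0) / 0.000126648 = 64225.280.
round(64225.280) = 64225.

code 64225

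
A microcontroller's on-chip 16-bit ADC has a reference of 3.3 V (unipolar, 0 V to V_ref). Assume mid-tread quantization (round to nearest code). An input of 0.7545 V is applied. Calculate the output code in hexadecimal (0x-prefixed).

code 0x3A88 (decimal 14984)

Full-scale span = 3.3 V; LSB = 3.3/2^16 = 50.35 µV.
(V_in − V_low)/LSB = (0.7545 − 0) / 5.0354e-05 = 14983.913.
Round → code 14984.
In hexadecimal (0x-prefixed): 0x3A88.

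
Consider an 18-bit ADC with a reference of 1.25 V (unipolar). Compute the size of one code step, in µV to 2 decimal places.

Full-scale span = 1.25 V.
LSB = 1.25 / 2^18 = 1.25 / 262144 = 4.76837e-06 V = 4.77 µV.

4.77 µV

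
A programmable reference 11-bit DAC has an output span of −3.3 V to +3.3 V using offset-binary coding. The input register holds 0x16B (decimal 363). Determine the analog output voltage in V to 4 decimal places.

LSB = 6.6 V / 2^11 = 3.223 mV.
Code 0x16B = 363 decimal.
V_out = (−3.3) + 363 × 0.00322266 V = -2.13018 V.

-2.1302 V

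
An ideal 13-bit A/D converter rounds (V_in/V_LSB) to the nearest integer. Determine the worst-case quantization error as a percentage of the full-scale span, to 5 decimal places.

0.00610 %

Rounding → worst-case error = ½ LSB = V_FS/2^14, so 100/16384 = 0.00610352 % of full scale.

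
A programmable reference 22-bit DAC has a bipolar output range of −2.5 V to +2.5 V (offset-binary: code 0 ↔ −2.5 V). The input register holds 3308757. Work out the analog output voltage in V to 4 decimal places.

1.4443 V

LSB = 5 V / 2^22 = 1.19 µV.
V_out = (−2.5) + 3308757 × 1.19209e-06 V = 1.44435 V.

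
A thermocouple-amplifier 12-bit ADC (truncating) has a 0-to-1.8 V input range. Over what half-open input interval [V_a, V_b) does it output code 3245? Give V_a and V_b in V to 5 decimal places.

LSB = 1.8/2^12 = 439.45 µV.
V_a = V_low + 3245·LSB = 1.42603 V; V_b = V_low + 3246·LSB = 1.42646 V.

[1.42603 V, 1.42646 V)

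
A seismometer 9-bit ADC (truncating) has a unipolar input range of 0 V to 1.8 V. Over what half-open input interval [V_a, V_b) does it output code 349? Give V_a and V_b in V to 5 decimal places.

[1.22695 V, 1.23047 V)

LSB = 1.8/2^9 = 3.516 mV.
V_a = V_low + 349·LSB = 1.22695 V; V_b = V_low + 350·LSB = 1.23047 V.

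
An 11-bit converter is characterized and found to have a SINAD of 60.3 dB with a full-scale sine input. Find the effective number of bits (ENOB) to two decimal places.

9.72 bits

ENOB = (SINAD − 1.76) / 6.02 = (60.3 − 1.76)/6.02 = 9.724.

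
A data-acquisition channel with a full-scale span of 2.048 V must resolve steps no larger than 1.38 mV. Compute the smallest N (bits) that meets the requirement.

11 bits

Number of steps required ≥ 2.048 V / 1.38 mV = 1484.06.
Need 2^N ≥ 1484.06; 2^10 = 1024, 2^11 = 2048.
Minimum N = 11.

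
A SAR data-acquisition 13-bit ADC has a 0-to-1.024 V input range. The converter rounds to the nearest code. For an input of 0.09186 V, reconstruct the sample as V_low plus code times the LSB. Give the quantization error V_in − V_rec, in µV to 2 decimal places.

-15.00 µV

LSB = 1.024/2^13 = 125.00 µV.
(0.09186 − 0)/0.000125 = 734.8800; round gives code 735.
Reconstructed: 0.091875 V.
Error = 0.09186 − 0.091875 = -1.5e-05 V = -15.00 µV.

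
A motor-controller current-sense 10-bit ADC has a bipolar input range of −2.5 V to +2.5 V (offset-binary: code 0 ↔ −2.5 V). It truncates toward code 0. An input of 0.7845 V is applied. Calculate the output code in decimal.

code 672

With 1024 levels over 5 V, one step is 4.883 mV.
(V_in − V_low)/LSB = (0.7845 − (−2.5)) / 0.00488281 = 672.666.
Floor → code 672.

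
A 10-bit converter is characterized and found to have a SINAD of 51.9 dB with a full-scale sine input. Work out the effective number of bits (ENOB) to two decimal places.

8.33 bits

ENOB = (SINAD − 1.76) / 6.02 = (51.9 − 1.76)/6.02 = 8.329.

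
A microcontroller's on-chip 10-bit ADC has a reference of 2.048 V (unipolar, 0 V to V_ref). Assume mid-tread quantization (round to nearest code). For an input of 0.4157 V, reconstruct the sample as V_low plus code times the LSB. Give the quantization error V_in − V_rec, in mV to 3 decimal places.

One LSB is 2.048 V / 1024 = 2.000 mV.
Scaled input = 207.8500 LSBs, so code = 208.
Code 208 maps back to 0 + 208×0.002 V = 0.416 V.
V_in − V_rec = -0.0003 V = -0.300 mV.

-0.300 mV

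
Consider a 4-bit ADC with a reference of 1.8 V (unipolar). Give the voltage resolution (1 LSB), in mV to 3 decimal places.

Full-scale span = 1.8 V.
LSB = 1.8 / 2^4 = 1.8 / 16 = 0.1125 V = 112.500 mV.

112.500 mV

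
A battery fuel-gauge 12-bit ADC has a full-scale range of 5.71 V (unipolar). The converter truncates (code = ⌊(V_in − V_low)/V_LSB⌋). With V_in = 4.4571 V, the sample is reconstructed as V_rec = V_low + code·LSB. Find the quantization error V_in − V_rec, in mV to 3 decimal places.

Step size: 5.71 V ÷ 2^12 = 1.394 mV.
Scaled input = 3197.2472 LSBs, so code = 3197.
Reconstructed: 4.4567554 V.
V_in − V_rec = 0.000344629 V = 0.345 mV.

0.345 mV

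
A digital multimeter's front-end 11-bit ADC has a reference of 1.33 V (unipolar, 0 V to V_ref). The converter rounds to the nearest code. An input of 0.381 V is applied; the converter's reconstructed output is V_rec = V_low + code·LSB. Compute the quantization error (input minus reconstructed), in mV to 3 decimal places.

-0.206 mV

LSB = 1.33/2^11 = 0.649 mV.
(V_in − V_low)/LSB = (0.381 − 0)/0.000649414 = 586.6827 → code 587 (round).
V_rec = 0 + 587·0.000649414 = 0.38120605 V.
Difference: -0.000206055 V → -0.206 mV.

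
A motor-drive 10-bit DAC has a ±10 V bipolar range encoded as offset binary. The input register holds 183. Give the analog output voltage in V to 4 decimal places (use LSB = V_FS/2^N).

LSB = 20 V / 2^10 = 19.531 mV.
V_out = (−10) + 183 × 0.0195312 V = -6.42578 V.

-6.4258 V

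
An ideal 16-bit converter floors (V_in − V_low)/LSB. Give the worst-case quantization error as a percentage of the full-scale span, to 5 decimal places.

0.00153 %

Truncating → worst-case error = 1 LSB = V_FS/2^16, so 100/65536 = 0.00152588 % of full scale.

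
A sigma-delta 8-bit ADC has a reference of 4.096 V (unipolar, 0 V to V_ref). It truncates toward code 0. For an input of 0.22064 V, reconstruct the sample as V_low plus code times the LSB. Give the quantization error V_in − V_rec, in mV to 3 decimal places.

One LSB is 4.096 V / 256 = 16.000 mV.
(V_in − V_low)/LSB = (0.22064 − 0)/0.016 = 13.7900 → code 13 (floor).
V_rec = 0 + 13·0.016 = 0.208 V.
Error = 0.22064 − 0.208 = 0.01264 V = 12.640 mV.

12.640 mV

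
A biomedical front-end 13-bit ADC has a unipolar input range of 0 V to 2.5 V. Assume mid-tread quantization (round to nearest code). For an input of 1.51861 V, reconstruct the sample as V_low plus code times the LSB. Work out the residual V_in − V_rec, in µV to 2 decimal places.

55.31 µV

LSB = 2.5/2^13 = 305.18 µV.
(1.51861 − 0)/0.000305176 = 4976.1812; round gives code 4976.
V_rec = 0 + 4976·0.000305176 = 1.5185547 V.
Error = 1.51861 − 1.5185547 = 5.53125e-05 V = 55.31 µV.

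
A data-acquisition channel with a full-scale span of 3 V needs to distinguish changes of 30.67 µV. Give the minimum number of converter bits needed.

17 bits

Number of steps required ≥ 3 V / 30.67 µV = 97815.45.
Need 2^N ≥ 97815.45; 2^16 = 65536, 2^17 = 131072.
Minimum N = 17.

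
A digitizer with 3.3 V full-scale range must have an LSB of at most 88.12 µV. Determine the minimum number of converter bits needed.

16 bits

Number of steps required ≥ 3.3 V / 88.12 µV = 37448.93.
Need 2^N ≥ 37448.93; 2^15 = 32768, 2^16 = 65536.
Minimum N = 16.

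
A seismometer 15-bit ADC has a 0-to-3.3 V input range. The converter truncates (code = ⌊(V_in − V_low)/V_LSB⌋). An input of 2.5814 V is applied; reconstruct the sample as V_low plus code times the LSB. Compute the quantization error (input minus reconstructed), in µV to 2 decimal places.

52.34 µV

One LSB is 3.3 V / 32768 = 100.71 µV.
(V_in − V_low)/LSB = (2.5814 − 0)/0.000100708 = 25632.5198 → code 25632 (floor).
V_rec = 0 + 25632·0.000100708 = 2.5813477 V.
Difference: 5.23438e-05 V → 52.34 µV.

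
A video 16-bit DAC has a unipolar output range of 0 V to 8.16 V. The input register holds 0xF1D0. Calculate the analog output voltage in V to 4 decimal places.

LSB = 8.16 V / 2^16 = 124.51 µV.
Code 0xF1D0 = 61904 decimal.
V_out = 0 + 61904 × 0.000124512 V = 7.70777 V.

7.7078 V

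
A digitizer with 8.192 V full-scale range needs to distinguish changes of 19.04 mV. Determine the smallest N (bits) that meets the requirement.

9 bits

Number of steps required ≥ 8.192 V / 19.04 mV = 430.25.
Need 2^N ≥ 430.25; 2^8 = 256, 2^9 = 512.
Minimum N = 9.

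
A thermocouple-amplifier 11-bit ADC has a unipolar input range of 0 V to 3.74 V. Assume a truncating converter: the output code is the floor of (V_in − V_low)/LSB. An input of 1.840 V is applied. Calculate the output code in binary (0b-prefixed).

code 0b1111101111 (decimal 1007)

LSB = 3.74 V / 2048 = 1.826 mV.
(V_in − V_low)/LSB = (1.840 − 0) / 0.00182617 = 1007.572.
Floor → code 1007.
In binary (0b-prefixed): 0b1111101111.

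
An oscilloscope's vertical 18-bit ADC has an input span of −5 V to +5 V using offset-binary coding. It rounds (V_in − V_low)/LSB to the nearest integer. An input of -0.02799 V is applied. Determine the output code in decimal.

code 130338

Full-scale span = 10 V; LSB = 10/2^18 = 38.15 µV.
(-0.02799 − (−5)) / 3.8147e-05 = 130338.259 LSBs.
So the output code is 130338.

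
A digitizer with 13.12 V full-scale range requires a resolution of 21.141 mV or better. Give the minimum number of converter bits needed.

Number of steps required ≥ 13.12 V / 21.141 mV = 620.60.
Need 2^N ≥ 620.60; 2^9 = 512, 2^10 = 1024.
Minimum N = 10.

10 bits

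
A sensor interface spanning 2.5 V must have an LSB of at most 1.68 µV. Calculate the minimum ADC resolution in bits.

21 bits

Number of steps required ≥ 2.5 V / 1.68 µV = 1488095.24.
Need 2^N ≥ 1488095.24; 2^20 = 1048576, 2^21 = 2097152.
Minimum N = 21.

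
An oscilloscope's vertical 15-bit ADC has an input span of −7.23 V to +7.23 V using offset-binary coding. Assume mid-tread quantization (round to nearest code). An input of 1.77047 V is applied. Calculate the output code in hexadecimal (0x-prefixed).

Full-scale span = 14.46 V; LSB = 14.46/2^15 = 441.28 µV.
Input sits at 20396.086 steps above V_low.
round(20396.086) = 20396.
In hexadecimal (0x-prefixed): 0x4FAC.

code 0x4FAC (decimal 20396)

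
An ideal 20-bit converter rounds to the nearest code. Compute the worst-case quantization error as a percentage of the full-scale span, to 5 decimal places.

0.00005 %

Rounding → worst-case error = ½ LSB = V_FS/2^21, so 100/2097152 = 4.76837e-05 % of full scale.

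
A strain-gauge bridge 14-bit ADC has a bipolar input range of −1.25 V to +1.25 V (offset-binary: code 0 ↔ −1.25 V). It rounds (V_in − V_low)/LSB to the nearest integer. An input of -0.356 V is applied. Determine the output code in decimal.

With 16384 levels over 2.5 V, one step is 152.59 µV.
Input sits at 5858.918 steps above V_low.
So the output code is 5859.

code 5859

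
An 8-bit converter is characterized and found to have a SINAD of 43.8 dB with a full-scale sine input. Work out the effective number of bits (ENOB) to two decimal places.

6.98 bits

ENOB = (SINAD − 1.76) / 6.02 = (43.8 − 1.76)/6.02 = 6.983.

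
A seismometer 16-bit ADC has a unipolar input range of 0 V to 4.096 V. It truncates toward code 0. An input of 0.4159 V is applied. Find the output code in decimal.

code 6654

With 65536 levels over 4.096 V, one step is 62.50 µV.
Input sits at 6654.400 steps above V_low.
Floor → code 6654.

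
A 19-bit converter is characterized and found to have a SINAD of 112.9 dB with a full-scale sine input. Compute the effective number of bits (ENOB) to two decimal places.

ENOB = (SINAD − 1.76) / 6.02 = (112.9 − 1.76)/6.02 = 18.462.

18.46 bits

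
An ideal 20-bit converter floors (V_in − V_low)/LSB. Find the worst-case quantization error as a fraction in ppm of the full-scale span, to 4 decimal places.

Truncating → worst-case error = 1 LSB = V_FS/2^20, so 1e+06/1048576 = 0.953674 ppm of full scale.

0.9537 ppm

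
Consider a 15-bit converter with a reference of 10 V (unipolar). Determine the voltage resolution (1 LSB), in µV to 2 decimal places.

305.18 µV

Full-scale span = 10 V.
LSB = 10 / 2^15 = 10 / 32768 = 0.000305176 V = 305.18 µV.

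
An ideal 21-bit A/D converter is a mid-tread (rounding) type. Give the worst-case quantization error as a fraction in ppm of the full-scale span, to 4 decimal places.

0.2384 ppm

Rounding → worst-case error = ½ LSB = V_FS/2^22, so 1e+06/4194304 = 0.238419 ppm of full scale.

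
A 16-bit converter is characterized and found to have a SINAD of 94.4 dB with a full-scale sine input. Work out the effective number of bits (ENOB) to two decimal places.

15.39 bits

ENOB = (SINAD − 1.76) / 6.02 = (94.4 − 1.76)/6.02 = 15.389.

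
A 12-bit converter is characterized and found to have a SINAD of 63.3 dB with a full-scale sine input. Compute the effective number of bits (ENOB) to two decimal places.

10.22 bits

ENOB = (SINAD − 1.76) / 6.02 = (63.3 − 1.76)/6.02 = 10.223.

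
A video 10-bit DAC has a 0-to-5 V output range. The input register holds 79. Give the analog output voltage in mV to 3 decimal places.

385.742 mV

LSB = 5 V / 2^10 = 4.883 mV.
V_out = 0 + 79 × 0.00488281 V = 0.385742 V.
= 385.742 mV.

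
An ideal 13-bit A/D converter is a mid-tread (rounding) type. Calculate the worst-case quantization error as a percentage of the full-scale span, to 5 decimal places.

Rounding → worst-case error = ½ LSB = V_FS/2^14, so 100/16384 = 0.00610352 % of full scale.

0.00610 %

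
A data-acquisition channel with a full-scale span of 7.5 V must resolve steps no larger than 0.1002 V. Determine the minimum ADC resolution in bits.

Number of steps required ≥ 7.5 V / 0.1002 V = 74.85.
Need 2^N ≥ 74.85; 2^6 = 64, 2^7 = 128.
Minimum N = 7.

7 bits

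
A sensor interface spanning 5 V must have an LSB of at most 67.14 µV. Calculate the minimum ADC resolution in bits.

Number of steps required ≥ 5 V / 67.14 µV = 74471.25.
Need 2^N ≥ 74471.25; 2^16 = 65536, 2^17 = 131072.
Minimum N = 17.

17 bits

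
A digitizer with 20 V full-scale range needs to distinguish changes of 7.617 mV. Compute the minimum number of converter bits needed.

Number of steps required ≥ 20 V / 7.617 mV = 2625.71.
Need 2^N ≥ 2625.71; 2^11 = 2048, 2^12 = 4096.
Minimum N = 12.

12 bits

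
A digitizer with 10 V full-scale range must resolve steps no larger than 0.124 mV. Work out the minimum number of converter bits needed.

17 bits

Number of steps required ≥ 10 V / 0.124 mV = 80645.16.
Need 2^N ≥ 80645.16; 2^16 = 65536, 2^17 = 131072.
Minimum N = 17.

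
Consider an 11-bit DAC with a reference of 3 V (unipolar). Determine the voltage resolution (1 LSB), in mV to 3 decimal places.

Full-scale span = 3 V.
LSB = 3 / 2^11 = 3 / 2048 = 0.00146484 V = 1.465 mV.

1.465 mV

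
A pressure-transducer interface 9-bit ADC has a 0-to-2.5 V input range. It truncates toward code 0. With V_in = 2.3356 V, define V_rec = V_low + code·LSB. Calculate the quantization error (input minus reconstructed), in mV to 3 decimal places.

LSB = 2.5/2^9 = 4.883 mV.
(2.3356 − 0)/0.00488281 = 478.3309; ⌊·⌋ gives code 478.
V_rec = 0 + 478·0.00488281 = 2.3339844 V.
Error = 2.3356 − 2.3339844 = 0.00161563 V = 1.616 mV.

1.616 mV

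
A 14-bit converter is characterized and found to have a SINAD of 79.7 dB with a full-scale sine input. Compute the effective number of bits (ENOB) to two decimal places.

ENOB = (SINAD − 1.76) / 6.02 = (79.7 − 1.76)/6.02 = 12.947.

12.95 bits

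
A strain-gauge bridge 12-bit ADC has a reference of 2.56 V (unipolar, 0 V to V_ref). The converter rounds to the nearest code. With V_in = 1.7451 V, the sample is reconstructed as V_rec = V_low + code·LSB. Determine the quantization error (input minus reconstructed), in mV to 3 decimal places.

0.100 mV

One LSB is 2.56 V / 4096 = 0.625 mV.
(1.7451 − 0)/0.000625 = 2792.1600; round gives code 2792.
Code 2792 maps back to 0 + 2792×0.000625 V = 1.745 V.
Difference: 0.0001 V → 0.100 mV.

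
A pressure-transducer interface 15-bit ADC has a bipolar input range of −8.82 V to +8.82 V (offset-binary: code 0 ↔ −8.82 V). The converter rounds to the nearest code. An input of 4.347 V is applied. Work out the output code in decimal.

Full-scale span = 17.64 V; LSB = 17.64/2^15 = 0.538 mV.
Input sits at 24458.971 steps above V_low.
So the output code is 24459.

code 24459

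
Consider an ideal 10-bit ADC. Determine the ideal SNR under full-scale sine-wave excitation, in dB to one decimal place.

62.0 dB

SNR ≈ 6.02·N + 1.76 dB = 6.02·10 + 1.76 = 61.96 dB.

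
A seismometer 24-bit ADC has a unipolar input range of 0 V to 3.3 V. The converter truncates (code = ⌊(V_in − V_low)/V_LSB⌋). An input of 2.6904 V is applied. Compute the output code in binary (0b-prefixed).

Full-scale span = 3.3 V; LSB = 3.3/2^24 = 0.20 µV.
Input sits at 13678006.644 steps above V_low.
So the output code is 13678006.
In binary (0b-prefixed): 0b110100001011010110110110.

code 0b110100001011010110110110 (decimal 13678006)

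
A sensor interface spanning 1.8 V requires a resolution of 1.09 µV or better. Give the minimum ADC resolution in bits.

21 bits

Number of steps required ≥ 1.8 V / 1.09 µV = 1651376.15.
Need 2^N ≥ 1651376.15; 2^20 = 1048576, 2^21 = 2097152.
Minimum N = 21.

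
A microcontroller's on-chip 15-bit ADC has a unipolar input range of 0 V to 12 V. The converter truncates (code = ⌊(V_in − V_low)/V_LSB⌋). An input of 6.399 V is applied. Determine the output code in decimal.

Full-scale span = 12 V; LSB = 12/2^15 = 366.21 µV.
(6.399 − 0) / 0.000366211 = 17473.536 LSBs.
Floor → code 17473.

code 17473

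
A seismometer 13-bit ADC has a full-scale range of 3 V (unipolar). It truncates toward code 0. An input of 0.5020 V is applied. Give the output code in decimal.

LSB = 3 V / 8192 = 366.21 µV.
Input sits at 1370.795 steps above V_low.
Floor → code 1370.

code 1370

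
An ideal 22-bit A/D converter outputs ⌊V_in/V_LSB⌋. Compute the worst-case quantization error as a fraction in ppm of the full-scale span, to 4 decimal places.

Truncating → worst-case error = 1 LSB = V_FS/2^22, so 1e+06/4194304 = 0.238419 ppm of full scale.

0.2384 ppm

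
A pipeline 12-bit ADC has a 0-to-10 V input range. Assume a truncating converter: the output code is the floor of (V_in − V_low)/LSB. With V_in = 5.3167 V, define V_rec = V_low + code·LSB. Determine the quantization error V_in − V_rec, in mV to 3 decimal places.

LSB = 10/2^12 = 2.441 mV.
Scaled input = 2177.7203 LSBs, so code = 2177.
V_rec = 0 + 2177·0.00244141 = 5.3149414 V.
Difference: 0.00175859 V → 1.759 mV.

1.759 mV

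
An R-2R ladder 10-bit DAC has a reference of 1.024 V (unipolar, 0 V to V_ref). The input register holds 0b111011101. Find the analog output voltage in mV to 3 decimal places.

477.000 mV

LSB = 1.024 V / 2^10 = 1.000 mV.
Code 0b111011101 = 477 decimal.
V_out = 0 + 477 × 0.001 V = 0.477 V.
= 477.000 mV.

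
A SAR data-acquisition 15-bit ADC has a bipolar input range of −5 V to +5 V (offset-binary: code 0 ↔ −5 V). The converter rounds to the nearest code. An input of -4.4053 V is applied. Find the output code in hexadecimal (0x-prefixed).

code 0x79D (decimal 1949)

LSB = 10 V / 32768 = 305.18 µV.
(V_in − V_low)/LSB = (-4.4053 − (−5)) / 0.000305176 = 1948.713.
round(1948.713) = 1949.
In hexadecimal (0x-prefixed): 0x79D.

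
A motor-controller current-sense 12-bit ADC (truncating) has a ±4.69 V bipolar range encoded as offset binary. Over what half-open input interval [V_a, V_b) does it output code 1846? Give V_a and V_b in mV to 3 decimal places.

LSB = 9.38/2^12 = 2.290 mV.
V_a = V_low + 1846·LSB = -0.462588 V; V_b = V_low + 1847·LSB = -0.460298 V.

[-462.588 mV, -460.298 mV)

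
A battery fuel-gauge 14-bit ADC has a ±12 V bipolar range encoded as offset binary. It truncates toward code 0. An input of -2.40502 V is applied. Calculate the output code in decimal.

code 6550

Full-scale span = 24 V; LSB = 24/2^14 = 1.465 mV.
(-2.40502 − (−12)) / 0.00146484 = 6550.173 LSBs.
Floor → code 6550.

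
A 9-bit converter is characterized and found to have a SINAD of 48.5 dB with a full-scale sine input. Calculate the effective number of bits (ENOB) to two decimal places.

ENOB = (SINAD − 1.76) / 6.02 = (48.5 − 1.76)/6.02 = 7.764.

7.76 bits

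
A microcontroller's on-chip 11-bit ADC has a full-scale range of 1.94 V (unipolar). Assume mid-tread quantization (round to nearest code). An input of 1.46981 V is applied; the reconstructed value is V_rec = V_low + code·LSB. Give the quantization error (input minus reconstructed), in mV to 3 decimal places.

One LSB is 1.94 V / 2048 = 0.947 mV.
(V_in − V_low)/LSB = (1.46981 − 0)/0.000947266 = 1551.6345 → code 1552 (round).
Code 1552 maps back to 0 + 1552×0.000947266 V = 1.4701563 V.
Difference: -0.00034625 V → -0.346 mV.

-0.346 mV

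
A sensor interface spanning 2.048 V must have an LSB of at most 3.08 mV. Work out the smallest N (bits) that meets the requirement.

Number of steps required ≥ 2.048 V / 3.08 mV = 664.94.
Need 2^N ≥ 664.94; 2^9 = 512, 2^10 = 1024.
Minimum N = 10.

10 bits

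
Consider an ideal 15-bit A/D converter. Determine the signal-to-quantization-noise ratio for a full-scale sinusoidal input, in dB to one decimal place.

SNR ≈ 6.02·N + 1.76 dB = 6.02·15 + 1.76 = 92.06 dB.

92.1 dB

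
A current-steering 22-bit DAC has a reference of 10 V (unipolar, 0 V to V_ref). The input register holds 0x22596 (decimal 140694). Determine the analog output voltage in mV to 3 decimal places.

335.441 mV

LSB = 10 V / 2^22 = 2.38 µV.
Code 0x22596 = 140694 decimal.
V_out = 0 + 140694 × 2.38419e-06 V = 0.335441 V.
= 335.441 mV.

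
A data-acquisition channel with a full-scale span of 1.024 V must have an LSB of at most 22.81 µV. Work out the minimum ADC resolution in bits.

Number of steps required ≥ 1.024 V / 22.81 µV = 44892.59.
Need 2^N ≥ 44892.59; 2^15 = 32768, 2^16 = 65536.
Minimum N = 16.

16 bits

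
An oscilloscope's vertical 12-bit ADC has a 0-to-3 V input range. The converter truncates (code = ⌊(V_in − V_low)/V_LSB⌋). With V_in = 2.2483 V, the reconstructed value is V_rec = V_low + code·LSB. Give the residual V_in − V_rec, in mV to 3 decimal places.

0.497 mV

One LSB is 3 V / 4096 = 0.732 mV.
(V_in − V_low)/LSB = (2.2483 − 0)/0.000732422 = 3069.6789 → code 3069 (floor).
Code 3069 maps back to 0 + 3069×0.000732422 V = 2.2478027 V.
Error = 2.2483 − 2.2478027 = 0.000497266 V = 0.497 mV.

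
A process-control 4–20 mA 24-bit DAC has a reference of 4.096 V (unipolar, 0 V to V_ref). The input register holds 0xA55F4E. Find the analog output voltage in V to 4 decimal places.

LSB = 4.096 V / 2^24 = 0.24 µV.
Code 0xA55F4E = 10837838 decimal.
V_out = 0 + 10837838 × 2.44141e-07 V = 2.64596 V.

2.6460 V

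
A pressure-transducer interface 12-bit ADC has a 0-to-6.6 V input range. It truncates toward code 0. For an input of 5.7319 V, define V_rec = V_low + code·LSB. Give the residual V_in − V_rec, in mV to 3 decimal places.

Step size: 6.6 V ÷ 2^12 = 1.611 mV.
(V_in − V_low)/LSB = (5.7319 − 0)/0.00161133 = 3557.2519 → code 3557 (floor).
Code 3557 maps back to 0 + 3557×0.00161133 V = 5.7314941 V.
V_in − V_rec = 0.000405859 V = 0.406 mV.

0.406 mV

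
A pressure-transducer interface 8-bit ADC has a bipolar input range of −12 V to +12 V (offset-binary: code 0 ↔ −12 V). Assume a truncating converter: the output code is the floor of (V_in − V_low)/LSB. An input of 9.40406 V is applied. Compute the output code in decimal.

code 228

LSB = 24 V / 256 = 93.750 mV.
Input sits at 228.310 steps above V_low.
So the output code is 228.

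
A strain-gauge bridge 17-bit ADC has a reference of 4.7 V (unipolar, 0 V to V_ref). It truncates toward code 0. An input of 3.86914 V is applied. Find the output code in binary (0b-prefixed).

code 0b11010010101111101 (decimal 107901)

With 131072 levels over 4.7 V, one step is 35.86 µV.
Input sits at 107901.259 steps above V_low.
⌊·⌋(107901.259) = 107901.
In binary (0b-prefixed): 0b11010010101111101.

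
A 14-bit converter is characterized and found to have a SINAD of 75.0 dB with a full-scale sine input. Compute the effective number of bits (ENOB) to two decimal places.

ENOB = (SINAD − 1.76) / 6.02 = (75.0 − 1.76)/6.02 = 12.166.

12.17 bits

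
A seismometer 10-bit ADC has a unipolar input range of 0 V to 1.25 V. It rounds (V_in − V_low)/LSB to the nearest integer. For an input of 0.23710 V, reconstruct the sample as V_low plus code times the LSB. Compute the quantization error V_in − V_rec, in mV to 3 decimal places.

LSB = 1.25/2^10 = 1.221 mV.
Scaled input = 194.2323 LSBs, so code = 194.
Reconstructed: 0.23681641 V.
V_in − V_rec = 0.000283594 V = 0.284 mV.

0.284 mV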